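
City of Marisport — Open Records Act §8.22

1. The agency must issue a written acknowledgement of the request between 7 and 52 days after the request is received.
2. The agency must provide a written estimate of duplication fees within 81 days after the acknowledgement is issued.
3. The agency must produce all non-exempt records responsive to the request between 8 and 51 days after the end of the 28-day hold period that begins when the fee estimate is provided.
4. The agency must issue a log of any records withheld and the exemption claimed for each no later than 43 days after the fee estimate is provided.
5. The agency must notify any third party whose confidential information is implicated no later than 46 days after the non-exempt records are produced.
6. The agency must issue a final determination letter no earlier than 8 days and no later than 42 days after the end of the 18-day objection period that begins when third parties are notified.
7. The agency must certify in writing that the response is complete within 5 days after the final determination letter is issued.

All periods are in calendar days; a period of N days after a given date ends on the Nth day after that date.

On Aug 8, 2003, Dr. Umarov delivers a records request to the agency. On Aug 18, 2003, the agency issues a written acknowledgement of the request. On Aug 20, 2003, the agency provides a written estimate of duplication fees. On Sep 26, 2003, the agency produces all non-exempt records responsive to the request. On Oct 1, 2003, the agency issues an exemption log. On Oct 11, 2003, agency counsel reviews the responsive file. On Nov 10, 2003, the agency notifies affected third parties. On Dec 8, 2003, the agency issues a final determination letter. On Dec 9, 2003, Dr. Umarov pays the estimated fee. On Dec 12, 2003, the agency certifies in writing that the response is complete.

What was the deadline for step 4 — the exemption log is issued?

Step 4 runs from Aug 20, 2003, when the fee estimate is provided. 43 days after Aug 20, 2003 is Oct 2, 2003.

Oct 2, 2003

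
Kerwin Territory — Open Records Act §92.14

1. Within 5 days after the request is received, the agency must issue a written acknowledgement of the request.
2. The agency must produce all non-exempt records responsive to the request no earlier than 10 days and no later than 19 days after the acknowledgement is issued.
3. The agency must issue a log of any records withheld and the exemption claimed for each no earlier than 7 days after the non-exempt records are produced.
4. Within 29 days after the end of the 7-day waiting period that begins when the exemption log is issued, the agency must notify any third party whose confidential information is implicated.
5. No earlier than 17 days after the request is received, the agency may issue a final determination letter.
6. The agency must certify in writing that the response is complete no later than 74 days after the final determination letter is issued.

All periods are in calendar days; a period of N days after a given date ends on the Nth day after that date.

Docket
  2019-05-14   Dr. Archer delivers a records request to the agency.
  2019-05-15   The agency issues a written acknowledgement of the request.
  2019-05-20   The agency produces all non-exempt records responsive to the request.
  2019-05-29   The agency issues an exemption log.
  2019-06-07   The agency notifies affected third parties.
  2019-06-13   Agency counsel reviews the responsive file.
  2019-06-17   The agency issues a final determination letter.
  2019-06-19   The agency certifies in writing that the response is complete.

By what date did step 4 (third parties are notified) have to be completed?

The exemption log is issued on 2019-05-29; the 7-day waiting period therefore ends 2019-06-05, and step 4 runs from that date. 29 days after 2019-06-05 is 2019-07-04.

2019-07-04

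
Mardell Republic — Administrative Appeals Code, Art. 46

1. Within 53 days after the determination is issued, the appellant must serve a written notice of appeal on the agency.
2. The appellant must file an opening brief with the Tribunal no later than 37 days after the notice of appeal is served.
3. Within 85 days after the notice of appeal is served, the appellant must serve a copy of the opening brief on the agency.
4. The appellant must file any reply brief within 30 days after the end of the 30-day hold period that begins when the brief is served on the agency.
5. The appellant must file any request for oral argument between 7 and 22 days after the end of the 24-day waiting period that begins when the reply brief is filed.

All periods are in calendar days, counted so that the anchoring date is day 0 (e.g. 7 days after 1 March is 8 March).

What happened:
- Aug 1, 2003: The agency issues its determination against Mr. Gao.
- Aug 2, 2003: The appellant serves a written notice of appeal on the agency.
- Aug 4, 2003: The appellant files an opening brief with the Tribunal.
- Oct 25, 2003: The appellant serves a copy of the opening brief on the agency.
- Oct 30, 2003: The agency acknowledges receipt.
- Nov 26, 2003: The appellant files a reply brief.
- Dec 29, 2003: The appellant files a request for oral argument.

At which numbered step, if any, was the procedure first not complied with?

Step 1: 53 days after Aug 1, 2003 (when the determination is issued) is Sep 23, 2003; completed Aug 2, 2003, before the deadline.
Step 2: 37 days after Aug 2, 2003 (when the notice of appeal is served) is Sep 8, 2003; Aug 4, 2003 is within that limit.
Step 3: 85 days after Aug 2, 2003 (when the notice of appeal is served) is Oct 26, 2003; Oct 25, 2003 is within that limit.
Step 4: 30 days after Nov 24, 2003 (end of the 30-day hold period, which began when the brief is served on the agency on Oct 25, 2003) is Dec 24, 2003; completed Nov 26, 2003, before the deadline.
Step 5: the window is 7–22 days after Dec 20, 2003 (end of the 24-day waiting period, which began when the reply brief is filed on Nov 26, 2003), so Dec 27, 2003 through Jan 11, 2004; Dec 29, 2003 falls inside that range.

None — every step was satisfied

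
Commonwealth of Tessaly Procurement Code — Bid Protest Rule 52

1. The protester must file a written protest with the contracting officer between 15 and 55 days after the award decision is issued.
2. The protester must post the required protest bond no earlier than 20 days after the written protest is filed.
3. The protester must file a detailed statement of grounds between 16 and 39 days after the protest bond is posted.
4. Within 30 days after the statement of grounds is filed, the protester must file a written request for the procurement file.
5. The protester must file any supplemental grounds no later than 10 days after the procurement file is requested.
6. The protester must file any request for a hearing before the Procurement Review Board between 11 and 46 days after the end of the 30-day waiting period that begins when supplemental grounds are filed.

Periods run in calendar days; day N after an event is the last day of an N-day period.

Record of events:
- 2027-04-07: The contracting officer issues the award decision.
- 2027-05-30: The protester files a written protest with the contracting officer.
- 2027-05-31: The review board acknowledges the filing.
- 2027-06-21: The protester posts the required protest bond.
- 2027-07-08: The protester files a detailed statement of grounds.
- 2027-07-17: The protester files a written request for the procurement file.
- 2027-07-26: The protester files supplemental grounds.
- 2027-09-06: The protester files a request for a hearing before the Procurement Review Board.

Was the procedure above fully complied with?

Step 1 — 15 and 55 days from 2027-04-07 (when the award decision is issued) are 2027-04-22 and 2027-06-01 respectively; done 2027-05-30 — within the window.
Step 2 — must wait 20 days from 2027-05-30 (when the written protest is filed), so not before 2027-06-19; done 2027-06-21 — permitted.
Step 3 — 16 and 39 days from 2027-06-21 (when the protest bond is posted) are 2027-07-07 and 2027-07-30 respectively; done 2027-07-08 — within the window.
Step 4 — counting 30 days from 2027-07-08 (when the statement of grounds is filed) gives a deadline of 2027-08-07; done 2027-07-17 — timely.
Step 5 — counting 10 days from 2027-07-17 (when the procurement file is requested) gives a deadline of 2027-07-27; completed 2027-07-26, before the deadline.
Step 6 — 11 and 46 days from 2027-08-25 (end of the 30-day waiting period, which began when supplemental grounds are filed on 2027-07-26) are 2027-09-05 and 2027-10-10 respectively; done 2027-09-06 — within the window.

Yes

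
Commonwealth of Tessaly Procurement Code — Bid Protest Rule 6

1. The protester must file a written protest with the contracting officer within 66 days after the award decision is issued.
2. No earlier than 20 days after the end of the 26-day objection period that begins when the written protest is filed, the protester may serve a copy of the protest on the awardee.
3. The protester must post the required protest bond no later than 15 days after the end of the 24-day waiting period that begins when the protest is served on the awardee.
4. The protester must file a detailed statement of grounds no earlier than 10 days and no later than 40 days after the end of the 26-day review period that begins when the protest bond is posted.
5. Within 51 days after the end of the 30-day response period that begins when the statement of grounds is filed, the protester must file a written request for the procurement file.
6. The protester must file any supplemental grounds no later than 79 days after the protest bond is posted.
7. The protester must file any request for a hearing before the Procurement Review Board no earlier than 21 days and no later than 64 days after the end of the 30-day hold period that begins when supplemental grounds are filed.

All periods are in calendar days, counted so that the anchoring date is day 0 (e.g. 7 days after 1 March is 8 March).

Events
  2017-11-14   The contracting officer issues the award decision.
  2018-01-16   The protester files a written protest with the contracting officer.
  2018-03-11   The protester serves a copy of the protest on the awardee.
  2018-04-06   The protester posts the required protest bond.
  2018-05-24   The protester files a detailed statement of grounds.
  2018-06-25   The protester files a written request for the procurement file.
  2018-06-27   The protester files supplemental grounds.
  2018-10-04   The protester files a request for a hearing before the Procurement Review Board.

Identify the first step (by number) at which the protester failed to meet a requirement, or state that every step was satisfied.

Step 1: 66 days after 2017-11-14 (when the award decision is issued) is 2018-01-19; done 2018-01-16 — timely.
Step 2: the earliest permitted date is 20 days after 2018-02-11 (end of the 26-day objection period, which began when the written protest is filed on 2018-01-16), i.e. 2018-03-03; done 2018-03-11 — permitted.
Step 3: 15 days after 2018-04-04 (end of the 24-day waiting period, which began when the protest is served on the awardee on 2018-03-11) is 2018-04-19; completed 2018-04-06, before the deadline.
Step 4: the window is 10–40 days after 2018-05-02 (end of the 26-day review period, which began when the protest bond is posted on 2018-04-06), so 2018-05-12 through 2018-06-11; done 2018-05-24 — within the window.
Step 5: 51 days after 2018-06-23 (end of the 30-day response period, which began when the statement of grounds is filed on 2018-05-24) is 2018-08-13; completed 2018-06-25, before the deadline.
Step 6: 79 days after 2018-04-06 (when the protest bond is posted) is 2018-06-24; 2018-06-27 misses that deadline by 3 days.

Step 6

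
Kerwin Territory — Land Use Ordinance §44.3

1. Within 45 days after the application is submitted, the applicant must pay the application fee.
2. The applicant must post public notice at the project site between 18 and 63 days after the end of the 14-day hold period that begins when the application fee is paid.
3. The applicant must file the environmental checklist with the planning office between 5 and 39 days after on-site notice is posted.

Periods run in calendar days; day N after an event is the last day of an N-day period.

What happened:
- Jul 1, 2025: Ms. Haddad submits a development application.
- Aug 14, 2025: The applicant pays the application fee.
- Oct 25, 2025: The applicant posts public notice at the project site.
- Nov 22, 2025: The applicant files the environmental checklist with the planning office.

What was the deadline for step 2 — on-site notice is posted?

Oct 30, 2025

The application fee is paid on Aug 14, 2025; the 14-day hold period therefore ends Aug 28, 2025, and step 2 runs from that date. The window is 18–63 days after Aug 28, 2025; it closes on Oct 30, 2025.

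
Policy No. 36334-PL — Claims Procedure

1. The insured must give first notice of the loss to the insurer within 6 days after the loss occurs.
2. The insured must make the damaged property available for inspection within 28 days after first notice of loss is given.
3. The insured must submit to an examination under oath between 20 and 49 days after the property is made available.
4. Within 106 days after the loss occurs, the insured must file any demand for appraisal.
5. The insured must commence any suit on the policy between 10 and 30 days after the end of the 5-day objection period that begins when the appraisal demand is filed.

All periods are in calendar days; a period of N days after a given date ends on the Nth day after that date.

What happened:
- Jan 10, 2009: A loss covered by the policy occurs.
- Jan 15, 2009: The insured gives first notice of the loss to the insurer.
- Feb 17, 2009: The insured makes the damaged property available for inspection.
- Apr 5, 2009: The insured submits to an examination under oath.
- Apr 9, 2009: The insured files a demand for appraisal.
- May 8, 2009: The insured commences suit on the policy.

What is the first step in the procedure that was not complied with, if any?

Step 1 — counting 6 days from Jan 10, 2009 (when the loss occurs) gives a deadline of Jan 16, 2009; done Jan 15, 2009 — timely.
Step 2 — counting 28 days from Jan 15, 2009 (when first notice of loss is given) gives a deadline of Feb 12, 2009; not done until Feb 17, 2009, 5 days after the deadline.
The procedure was therefore not followed at step 2.

Step 2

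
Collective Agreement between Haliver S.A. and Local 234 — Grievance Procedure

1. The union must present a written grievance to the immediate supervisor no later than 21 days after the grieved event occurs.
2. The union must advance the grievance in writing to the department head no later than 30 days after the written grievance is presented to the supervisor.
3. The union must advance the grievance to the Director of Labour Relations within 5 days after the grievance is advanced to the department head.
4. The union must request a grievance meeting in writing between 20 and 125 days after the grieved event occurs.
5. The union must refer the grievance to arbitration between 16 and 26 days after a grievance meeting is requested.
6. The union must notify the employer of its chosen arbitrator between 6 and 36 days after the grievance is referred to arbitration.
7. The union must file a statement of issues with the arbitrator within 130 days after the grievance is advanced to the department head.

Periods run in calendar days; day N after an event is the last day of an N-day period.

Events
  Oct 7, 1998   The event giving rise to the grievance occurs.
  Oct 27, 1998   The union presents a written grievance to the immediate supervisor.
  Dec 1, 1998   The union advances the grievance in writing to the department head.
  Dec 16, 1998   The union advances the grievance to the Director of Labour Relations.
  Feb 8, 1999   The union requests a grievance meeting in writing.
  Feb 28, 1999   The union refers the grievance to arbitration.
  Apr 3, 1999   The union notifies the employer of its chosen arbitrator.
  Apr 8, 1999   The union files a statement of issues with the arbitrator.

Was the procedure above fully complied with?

Step 1: 21 days after Oct 7, 1998 (when the grieved event occurs) is Oct 28, 1998; done Oct 27, 1998 — timely.
Step 2: 30 days after Oct 27, 1998 (when the written grievance is presented to the supervisor) is Nov 26, 1998; not done until Dec 1, 1998, 5 days after the deadline.
That is the first point of non-compliance.

No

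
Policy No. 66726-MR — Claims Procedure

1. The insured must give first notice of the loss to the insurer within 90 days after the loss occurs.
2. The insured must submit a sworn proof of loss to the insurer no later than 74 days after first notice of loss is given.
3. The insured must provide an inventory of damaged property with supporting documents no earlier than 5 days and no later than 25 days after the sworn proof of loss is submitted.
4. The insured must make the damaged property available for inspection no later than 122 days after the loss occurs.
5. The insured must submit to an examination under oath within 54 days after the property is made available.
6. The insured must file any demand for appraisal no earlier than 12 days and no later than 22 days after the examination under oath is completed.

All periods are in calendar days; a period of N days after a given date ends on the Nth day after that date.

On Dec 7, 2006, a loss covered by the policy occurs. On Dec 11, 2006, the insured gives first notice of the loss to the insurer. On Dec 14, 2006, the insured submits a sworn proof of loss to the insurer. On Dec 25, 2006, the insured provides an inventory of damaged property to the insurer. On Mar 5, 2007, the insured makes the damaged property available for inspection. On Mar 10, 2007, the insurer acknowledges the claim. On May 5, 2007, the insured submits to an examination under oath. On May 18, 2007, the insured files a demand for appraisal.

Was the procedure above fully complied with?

Step 1: 90 days after Dec 7, 2006 (when the loss occurs) is Mar 7, 2007; completed Dec 11, 2006, before the deadline.
Step 2: 74 days after Dec 11, 2006 (when first notice of loss is given) is Feb 23, 2007; done Dec 14, 2006 — timely.
Step 3: the window is 5–25 days after Dec 14, 2006 (when the sworn proof of loss is submitted), so Dec 19, 2006 through Jan 8, 2007; Dec 25, 2006 falls inside that range.
Step 4: 122 days after Dec 7, 2006 (when the loss occurs) is Apr 8, 2007; done Mar 5, 2007 — timely.
Step 5: 54 days after Mar 5, 2007 (when the property is made available) is Apr 28, 2007; May 5, 2007 misses that deadline by 7 days.
No need to go further; step 5 was not satisfied.

No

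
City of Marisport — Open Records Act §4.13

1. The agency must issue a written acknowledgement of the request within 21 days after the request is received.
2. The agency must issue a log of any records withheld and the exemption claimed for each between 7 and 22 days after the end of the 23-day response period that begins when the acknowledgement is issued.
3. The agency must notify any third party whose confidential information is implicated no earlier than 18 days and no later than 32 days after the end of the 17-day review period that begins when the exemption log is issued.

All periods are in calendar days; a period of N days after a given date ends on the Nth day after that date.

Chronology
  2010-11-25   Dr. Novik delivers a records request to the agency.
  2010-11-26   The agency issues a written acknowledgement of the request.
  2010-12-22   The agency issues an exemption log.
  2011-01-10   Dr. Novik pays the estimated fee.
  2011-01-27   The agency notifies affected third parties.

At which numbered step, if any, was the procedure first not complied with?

Step 2

Step 1 — counting 21 days from 2010-11-25 (when the request is received) gives a deadline of 2010-12-16; completed 2010-11-26, before the deadline.
Step 2 — 7 and 22 days from 2010-12-19 (end of the 23-day response period, which began when the acknowledgement is issued on 2010-11-26) are 2010-12-26 and 2011-01-10 respectively; done 2010-12-22 — 4 days before the window opened.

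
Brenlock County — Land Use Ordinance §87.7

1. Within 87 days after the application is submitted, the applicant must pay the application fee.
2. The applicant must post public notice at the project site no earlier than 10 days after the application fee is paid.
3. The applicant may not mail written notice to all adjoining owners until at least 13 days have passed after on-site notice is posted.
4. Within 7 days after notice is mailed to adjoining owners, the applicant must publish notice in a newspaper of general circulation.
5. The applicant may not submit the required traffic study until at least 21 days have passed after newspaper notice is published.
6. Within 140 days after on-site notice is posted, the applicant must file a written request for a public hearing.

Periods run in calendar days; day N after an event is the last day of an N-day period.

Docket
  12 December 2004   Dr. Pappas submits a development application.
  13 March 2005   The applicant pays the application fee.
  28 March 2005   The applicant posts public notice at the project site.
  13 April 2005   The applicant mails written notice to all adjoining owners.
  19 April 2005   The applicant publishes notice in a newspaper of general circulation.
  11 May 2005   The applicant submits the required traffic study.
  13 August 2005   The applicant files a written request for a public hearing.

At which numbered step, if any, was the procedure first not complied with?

Step 1

(1) due by 12 December 2004 + 87 days = 9 March 2005; 13 March 2005 misses that deadline by 4 days.
That is the first point of non-compliance.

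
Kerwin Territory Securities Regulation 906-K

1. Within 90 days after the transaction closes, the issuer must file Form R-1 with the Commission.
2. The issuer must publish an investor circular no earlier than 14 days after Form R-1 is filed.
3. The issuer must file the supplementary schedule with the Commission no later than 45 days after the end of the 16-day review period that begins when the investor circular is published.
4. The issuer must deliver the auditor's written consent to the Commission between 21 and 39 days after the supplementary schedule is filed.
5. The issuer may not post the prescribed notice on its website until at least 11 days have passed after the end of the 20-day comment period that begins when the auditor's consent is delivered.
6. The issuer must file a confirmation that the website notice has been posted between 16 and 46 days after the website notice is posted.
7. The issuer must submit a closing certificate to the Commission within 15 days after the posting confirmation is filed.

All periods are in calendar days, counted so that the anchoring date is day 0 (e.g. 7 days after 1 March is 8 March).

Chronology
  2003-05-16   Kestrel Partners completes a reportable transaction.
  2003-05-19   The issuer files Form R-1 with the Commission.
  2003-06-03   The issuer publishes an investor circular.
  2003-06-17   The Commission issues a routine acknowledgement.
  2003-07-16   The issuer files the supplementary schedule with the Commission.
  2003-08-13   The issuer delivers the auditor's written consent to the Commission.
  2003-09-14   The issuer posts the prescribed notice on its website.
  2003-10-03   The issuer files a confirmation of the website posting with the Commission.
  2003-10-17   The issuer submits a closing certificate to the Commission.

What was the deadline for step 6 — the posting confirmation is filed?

Step 6 runs from 2003-09-14, when the website notice is posted. The window is 16–46 days after 2003-09-14; it closes on 2003-10-30.

2003-10-30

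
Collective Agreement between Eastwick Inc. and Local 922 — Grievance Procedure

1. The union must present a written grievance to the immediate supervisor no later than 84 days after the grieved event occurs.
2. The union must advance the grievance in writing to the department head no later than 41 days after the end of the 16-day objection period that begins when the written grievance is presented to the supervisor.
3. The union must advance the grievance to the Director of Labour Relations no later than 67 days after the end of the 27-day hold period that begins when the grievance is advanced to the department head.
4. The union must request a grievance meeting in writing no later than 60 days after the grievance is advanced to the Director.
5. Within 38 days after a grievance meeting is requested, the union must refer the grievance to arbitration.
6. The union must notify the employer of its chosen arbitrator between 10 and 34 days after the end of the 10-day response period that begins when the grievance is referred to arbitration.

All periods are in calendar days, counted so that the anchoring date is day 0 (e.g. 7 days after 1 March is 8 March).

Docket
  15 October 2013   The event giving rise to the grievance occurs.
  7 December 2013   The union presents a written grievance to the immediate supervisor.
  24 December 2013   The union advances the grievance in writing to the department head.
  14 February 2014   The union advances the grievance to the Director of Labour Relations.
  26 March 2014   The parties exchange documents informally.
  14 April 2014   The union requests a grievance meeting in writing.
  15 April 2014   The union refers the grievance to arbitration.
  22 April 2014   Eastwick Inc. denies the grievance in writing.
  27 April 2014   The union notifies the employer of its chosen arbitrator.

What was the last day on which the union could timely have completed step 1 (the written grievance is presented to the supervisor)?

Step 1 runs from 15 October 2013, when the grieved event occurs. 84 days after 15 October 2013 is 7 January 2014.

7 January 2014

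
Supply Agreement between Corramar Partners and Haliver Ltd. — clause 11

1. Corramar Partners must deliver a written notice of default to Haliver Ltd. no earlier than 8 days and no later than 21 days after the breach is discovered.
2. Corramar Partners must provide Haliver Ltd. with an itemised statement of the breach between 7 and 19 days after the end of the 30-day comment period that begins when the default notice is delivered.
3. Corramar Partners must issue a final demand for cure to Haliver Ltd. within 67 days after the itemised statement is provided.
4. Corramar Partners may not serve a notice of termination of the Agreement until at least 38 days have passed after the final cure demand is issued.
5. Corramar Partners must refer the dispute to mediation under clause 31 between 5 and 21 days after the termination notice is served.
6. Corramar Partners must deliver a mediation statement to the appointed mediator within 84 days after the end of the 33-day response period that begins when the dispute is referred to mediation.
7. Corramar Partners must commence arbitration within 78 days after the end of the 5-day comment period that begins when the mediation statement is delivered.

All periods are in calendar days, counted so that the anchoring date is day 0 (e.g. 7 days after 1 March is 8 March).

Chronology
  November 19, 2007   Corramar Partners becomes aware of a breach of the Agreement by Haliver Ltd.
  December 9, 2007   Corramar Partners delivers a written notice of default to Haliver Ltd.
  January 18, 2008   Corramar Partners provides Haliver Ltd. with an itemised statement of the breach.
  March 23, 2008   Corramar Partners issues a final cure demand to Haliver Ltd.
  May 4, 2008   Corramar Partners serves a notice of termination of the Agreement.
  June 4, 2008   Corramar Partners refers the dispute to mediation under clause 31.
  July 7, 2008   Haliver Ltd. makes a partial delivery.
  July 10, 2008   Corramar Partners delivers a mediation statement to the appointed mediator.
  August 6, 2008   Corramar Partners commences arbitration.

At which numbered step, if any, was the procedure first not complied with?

Step 5

(1) the permitted window runs from November 19, 2007 + 8 = November 27, 2007 to November 19, 2007 + 21 = December 10, 2007; done December 9, 2007, which is between those dates.
(2) the permitted window runs from January 8, 2008 + 7 = January 15, 2008 to January 8, 2008 + 19 = January 27, 2008; done January 18, 2008, which is between those dates.
(3) due by January 18, 2008 + 67 days = March 25, 2008; done March 23, 2008 — timely.
(4) permitted from March 23, 2008 + 38 days = April 30, 2008 onward; May 4, 2008 is on or after that date.
(5) the permitted window runs from May 4, 2008 + 5 = May 9, 2008 to May 4, 2008 + 21 = May 25, 2008; June 4, 2008 is 10 days past the end of the window.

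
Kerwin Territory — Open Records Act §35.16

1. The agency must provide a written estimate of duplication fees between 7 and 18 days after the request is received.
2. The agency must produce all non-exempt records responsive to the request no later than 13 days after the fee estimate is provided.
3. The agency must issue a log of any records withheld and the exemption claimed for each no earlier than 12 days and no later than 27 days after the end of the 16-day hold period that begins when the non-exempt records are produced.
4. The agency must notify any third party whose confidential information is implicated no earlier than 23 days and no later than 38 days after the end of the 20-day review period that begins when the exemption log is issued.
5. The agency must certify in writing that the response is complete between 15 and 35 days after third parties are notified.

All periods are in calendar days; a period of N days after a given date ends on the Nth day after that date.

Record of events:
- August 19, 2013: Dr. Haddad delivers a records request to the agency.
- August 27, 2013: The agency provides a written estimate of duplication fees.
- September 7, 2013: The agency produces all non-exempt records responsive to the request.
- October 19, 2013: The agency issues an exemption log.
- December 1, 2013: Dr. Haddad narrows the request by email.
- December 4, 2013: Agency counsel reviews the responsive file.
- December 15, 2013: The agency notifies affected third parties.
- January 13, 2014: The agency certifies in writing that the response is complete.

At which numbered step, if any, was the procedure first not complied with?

None — every step was satisfied

Step 1 — 7 and 18 days from August 19, 2013 (when the request is received) are August 26, 2013 and September 6, 2013 respectively; August 27, 2013 falls inside that range.
Step 2 — counting 13 days from August 27, 2013 (when the fee estimate is provided) gives a deadline of September 9, 2013; completed September 7, 2013, before the deadline.
Step 3 — 12 and 27 days from September 23, 2013 (end of the 16-day hold period, which began when the non-exempt records are produced on September 7, 2013) are October 5, 2013 and October 20, 2013 respectively; done October 19, 2013 — within the window.
Step 4 — 23 and 38 days from November 8, 2013 (end of the 20-day review period, which began when the exemption log is issued on October 19, 2013) are December 1, 2013 and December 16, 2013 respectively; done December 15, 2013 — within the window.
Step 5 — 15 and 35 days from December 15, 2013 (when third parties are notified) are December 30, 2013 and January 19, 2014 respectively; January 13, 2014 falls inside that range.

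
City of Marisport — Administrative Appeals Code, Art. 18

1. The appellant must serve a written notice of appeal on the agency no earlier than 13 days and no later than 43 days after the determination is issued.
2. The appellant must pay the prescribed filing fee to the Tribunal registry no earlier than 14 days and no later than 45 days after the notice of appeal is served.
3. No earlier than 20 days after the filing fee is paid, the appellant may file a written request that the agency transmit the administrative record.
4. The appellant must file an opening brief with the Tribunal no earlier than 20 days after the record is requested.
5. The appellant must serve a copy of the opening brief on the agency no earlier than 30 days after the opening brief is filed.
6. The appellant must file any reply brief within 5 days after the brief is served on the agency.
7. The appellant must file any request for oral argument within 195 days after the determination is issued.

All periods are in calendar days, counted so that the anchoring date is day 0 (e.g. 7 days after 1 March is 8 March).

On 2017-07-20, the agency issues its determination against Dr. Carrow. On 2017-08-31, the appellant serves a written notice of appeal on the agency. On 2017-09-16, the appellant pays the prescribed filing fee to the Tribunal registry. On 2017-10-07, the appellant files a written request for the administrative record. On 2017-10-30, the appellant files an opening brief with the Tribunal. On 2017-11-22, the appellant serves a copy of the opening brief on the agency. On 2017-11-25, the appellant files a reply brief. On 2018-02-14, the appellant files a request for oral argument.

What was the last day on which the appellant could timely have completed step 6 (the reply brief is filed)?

Step 6 runs from 2017-11-22, when the brief is served on the agency. 5 days after 2017-11-22 is 2017-11-27.

2017-11-27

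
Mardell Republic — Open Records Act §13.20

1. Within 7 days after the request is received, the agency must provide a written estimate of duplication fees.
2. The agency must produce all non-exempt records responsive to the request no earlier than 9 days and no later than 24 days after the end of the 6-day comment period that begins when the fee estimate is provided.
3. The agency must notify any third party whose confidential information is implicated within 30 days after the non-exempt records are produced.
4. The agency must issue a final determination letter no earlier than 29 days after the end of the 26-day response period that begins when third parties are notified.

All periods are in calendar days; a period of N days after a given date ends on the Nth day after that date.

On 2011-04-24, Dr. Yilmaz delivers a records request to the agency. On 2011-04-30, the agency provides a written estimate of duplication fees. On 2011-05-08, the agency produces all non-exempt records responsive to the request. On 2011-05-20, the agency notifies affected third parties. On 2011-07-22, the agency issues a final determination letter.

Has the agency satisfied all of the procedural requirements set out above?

Step 1 — counting 7 days from 2011-04-24 (when the request is received) gives a deadline of 2011-05-01; completed 2011-04-30, before the deadline.
Step 2 — 9 and 24 days from 2011-05-06 (end of the 6-day comment period, which began when the fee estimate is provided on 2011-04-30) are 2011-05-15 and 2011-05-30 respectively; 2011-05-08 is 7 days too early.
The analysis stops there.

No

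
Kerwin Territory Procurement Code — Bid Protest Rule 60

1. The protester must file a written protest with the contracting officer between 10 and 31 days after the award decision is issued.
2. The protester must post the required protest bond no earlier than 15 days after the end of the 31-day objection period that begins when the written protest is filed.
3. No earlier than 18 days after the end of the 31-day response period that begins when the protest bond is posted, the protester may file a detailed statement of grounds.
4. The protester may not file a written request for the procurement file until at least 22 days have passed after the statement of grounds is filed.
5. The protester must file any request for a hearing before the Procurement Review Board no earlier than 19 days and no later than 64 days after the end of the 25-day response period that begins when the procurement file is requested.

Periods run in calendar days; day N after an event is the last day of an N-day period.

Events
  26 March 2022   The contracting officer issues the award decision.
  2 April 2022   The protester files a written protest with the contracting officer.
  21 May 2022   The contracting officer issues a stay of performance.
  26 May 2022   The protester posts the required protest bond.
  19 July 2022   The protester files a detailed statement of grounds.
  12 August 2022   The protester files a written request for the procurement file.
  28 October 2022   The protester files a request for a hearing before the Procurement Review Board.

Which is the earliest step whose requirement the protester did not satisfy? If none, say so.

Step 1

Step 1: the window is 10–31 days after 26 March 2022 (when the award decision is issued), so 5 April 2022 through 26 April 2022; done 2 April 2022 — 3 days before the window opened.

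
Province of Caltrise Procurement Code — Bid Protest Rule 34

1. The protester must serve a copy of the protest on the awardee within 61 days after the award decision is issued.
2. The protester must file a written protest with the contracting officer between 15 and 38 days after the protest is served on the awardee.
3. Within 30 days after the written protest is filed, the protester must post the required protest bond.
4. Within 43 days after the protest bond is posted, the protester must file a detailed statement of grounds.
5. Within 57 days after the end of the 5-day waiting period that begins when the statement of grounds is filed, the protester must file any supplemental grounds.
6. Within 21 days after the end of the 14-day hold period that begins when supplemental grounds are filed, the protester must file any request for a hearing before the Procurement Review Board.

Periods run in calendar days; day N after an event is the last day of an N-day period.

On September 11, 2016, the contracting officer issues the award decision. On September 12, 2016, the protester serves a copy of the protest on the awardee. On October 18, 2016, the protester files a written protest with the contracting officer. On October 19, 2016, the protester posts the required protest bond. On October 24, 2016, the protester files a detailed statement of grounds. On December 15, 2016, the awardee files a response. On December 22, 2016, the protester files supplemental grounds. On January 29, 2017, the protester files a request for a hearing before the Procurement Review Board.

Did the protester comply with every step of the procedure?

Step 1 — counting 61 days from September 11, 2016 (when the award decision is issued) gives a deadline of November 11, 2016; September 12, 2016 is within that limit.
Step 2 — 15 and 38 days from September 12, 2016 (when the protest is served on the awardee) are September 27, 2016 and October 20, 2016 respectively; October 18, 2016 falls inside that range.
Step 3 — counting 30 days from October 18, 2016 (when the written protest is filed) gives a deadline of November 17, 2016; completed October 19, 2016, before the deadline.
Step 4 — counting 43 days from October 19, 2016 (when the protest bond is posted) gives a deadline of December 1, 2016; done October 24, 2016 — timely.
Step 5 — counting 57 days from October 29, 2016 (end of the 5-day waiting period, which began when the statement of grounds is filed on October 24, 2016) gives a deadline of December 25, 2016; done December 22, 2016 — timely.
Step 6 — counting 21 days from January 5, 2017 (end of the 14-day hold period, which began when supplemental grounds are filed on December 22, 2016) gives a deadline of January 26, 2017; done January 29, 2017 — 3 days late.

No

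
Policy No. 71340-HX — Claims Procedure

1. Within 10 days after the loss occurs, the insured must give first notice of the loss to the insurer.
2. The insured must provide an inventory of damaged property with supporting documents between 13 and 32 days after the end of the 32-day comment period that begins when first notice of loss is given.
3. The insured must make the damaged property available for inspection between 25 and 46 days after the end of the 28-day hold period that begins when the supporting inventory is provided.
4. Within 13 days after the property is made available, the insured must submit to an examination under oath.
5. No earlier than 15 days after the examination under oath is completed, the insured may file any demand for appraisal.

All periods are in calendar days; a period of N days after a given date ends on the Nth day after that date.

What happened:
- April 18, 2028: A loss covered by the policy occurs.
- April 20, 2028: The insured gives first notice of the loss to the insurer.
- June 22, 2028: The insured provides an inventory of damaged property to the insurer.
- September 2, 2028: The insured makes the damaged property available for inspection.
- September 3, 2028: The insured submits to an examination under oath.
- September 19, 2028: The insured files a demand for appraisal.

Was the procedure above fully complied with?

Yes

Step 1 — counting 10 days from April 18, 2028 (when the loss occurs) gives a deadline of April 28, 2028; completed April 20, 2028, before the deadline.
Step 2 — 13 and 32 days from May 22, 2028 (end of the 32-day comment period, which began when first notice of loss is given on April 20, 2028) are June 4, 2028 and June 23, 2028 respectively; done June 22, 2028, which is between those dates.
Step 3 — 25 and 46 days from July 20, 2028 (end of the 28-day hold period, which began when the supporting inventory is provided on June 22, 2028) are August 14, 2028 and September 4, 2028 respectively; September 2, 2028 falls inside that range.
Step 4 — counting 13 days from September 2, 2028 (when the property is made available) gives a deadline of September 15, 2028; completed September 3, 2028, before the deadline.
Step 5 — must wait 15 days from September 3, 2028 (when the examination under oath is completed), so not before September 18, 2028; done September 19, 2028 — permitted.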